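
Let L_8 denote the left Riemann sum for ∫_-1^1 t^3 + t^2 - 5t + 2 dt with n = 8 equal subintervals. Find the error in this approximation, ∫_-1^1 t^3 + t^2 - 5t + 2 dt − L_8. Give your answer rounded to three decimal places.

Exact integral: ∫_-1^1 f(t) dt ≈ 4.66667.
L_8 = 5.6875.
Error ≈ 4.66667 − 5.6875 ≈ -1.021.

-1.021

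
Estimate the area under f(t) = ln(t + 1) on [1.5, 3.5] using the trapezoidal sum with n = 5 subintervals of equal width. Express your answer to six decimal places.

2.475255

Δt = (3.5 − 1.5)/5 = 0.4.
f(1.5) ≈ 0.916291, f(1.9) ≈ 1.064711, f(2.3) ≈ 1.193922, f(2.7) ≈ 1.308333, f(3.1) ≈ 1.410987, f(3.5) ≈ 1.504077.
T_5 = (Δt/2)·[f(t_0) + 2f(t_1) + ... + 2f(t_{4}) + f(t_5)].
Sum ≈ 2.475255.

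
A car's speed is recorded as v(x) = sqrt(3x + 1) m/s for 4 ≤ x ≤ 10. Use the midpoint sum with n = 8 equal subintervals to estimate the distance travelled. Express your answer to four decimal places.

27.9431

Δx = (10 − 4)/8 = 0.75.
Midpoints: 4.375, 5.125, 5.875, 6.625, 7.375, 8.125, 8.875, 9.625.
v(4.375) ≈ 3.7583, v(5.125) ≈ 4.0466, v(5.875) ≈ 4.3157, v(6.625) ≈ 4.5689, v(7.375) ≈ 4.8088, v(8.125) ≈ 5.0374, v(8.875) ≈ 5.2559, v(9.625) ≈ 5.4658.
Sum = Δx · [v(4.375) + v(5.125) + v(5.875) + ...].
Sum ≈ 27.9431.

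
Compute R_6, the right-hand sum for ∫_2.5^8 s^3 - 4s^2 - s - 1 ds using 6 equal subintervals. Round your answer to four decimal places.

Δs = (8 − 2.5)/6 = 11/12.
Right endpoints: 41/12, 13/3, 5.25, 37/6, 85/12, 8.
f(41/12) = -19399/1728, f(13/3) = 25/27, f(5.25) = 28.203125, f(37/6) = 16249/216, f(85/12) = 253357/1728, f(8) = 247.
Sum = Δs · [f(41/12) + f(13/3) + f(5.25) + ...].
Sum ≈ 446.1859.

446.1859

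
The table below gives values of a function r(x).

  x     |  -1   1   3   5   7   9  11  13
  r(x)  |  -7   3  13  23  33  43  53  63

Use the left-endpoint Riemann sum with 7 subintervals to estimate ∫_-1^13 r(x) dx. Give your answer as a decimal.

322

Δx = 2.
Sum = 2·[(-7) + 3 + 13 + 23 + 33 + 43 + 53] = 322.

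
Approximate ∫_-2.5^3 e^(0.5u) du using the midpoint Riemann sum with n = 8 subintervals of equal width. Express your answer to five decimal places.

Δu = (3 − (-2.5))/8 = 0.6875.
Midpoints: -2.15625, -1.46875, -0.78125, -0.09375, 0.59375, 1.28125, 1.96875, 2.65625.
f(-2.15625) ≈ 0.34023, f(-1.46875) ≈ 0.47981, f(-0.78125) ≈ 0.67663, f(-0.09375) ≈ 0.95421, f(0.59375) ≈ 1.34565, f(1.28125) ≈ 1.89767, f(1.96875) ≈ 2.67614, f(2.65625) ≈ 3.77396.
Sum = Δu · [f(-2.15625) + f(-1.46875) + f(-0.78125) + ...].
Sum ≈ 8.34920.

8.34920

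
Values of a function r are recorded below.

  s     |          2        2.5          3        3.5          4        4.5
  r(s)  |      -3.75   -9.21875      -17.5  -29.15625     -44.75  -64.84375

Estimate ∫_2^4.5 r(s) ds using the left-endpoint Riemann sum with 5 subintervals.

Δs = 0.5.
Sum = 0.5·[(-3.75) + (-9.21875) + (-17.5) + (-29.15625) + (-44.75)] = -52.1875.

-52.1875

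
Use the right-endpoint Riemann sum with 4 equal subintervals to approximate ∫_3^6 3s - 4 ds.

31.875

Δs = (6 − 3)/4 = 0.75.
Right endpoints: 3.75, 4.5, 5.25, 6.
f(3.75) = 7.25, f(4.5) = 9.5, f(5.25) = 11.75, f(6) = 14.
Sum = Δs · [f(3.75) + f(4.5) + f(5.25) + f(6)].
Sum = 31.875.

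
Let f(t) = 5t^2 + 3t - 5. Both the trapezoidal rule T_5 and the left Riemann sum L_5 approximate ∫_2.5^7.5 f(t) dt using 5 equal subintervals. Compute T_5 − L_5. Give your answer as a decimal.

132.5

T_5 = 731.25.
L_5 = 598.75.
T_5 − L_5 = 132.5.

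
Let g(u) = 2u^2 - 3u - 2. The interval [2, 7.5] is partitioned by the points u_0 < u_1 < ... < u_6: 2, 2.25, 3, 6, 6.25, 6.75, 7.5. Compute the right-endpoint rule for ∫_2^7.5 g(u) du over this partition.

276.375

Subinterval widths: 0.25, 0.75, 3, 0.25, 0.5, 0.75.
Right endpoints: 2.25, 3, 6, 6.25, 6.75, 7.5.
g(2.25) = 1.375, g(3) = 7, g(6) = 52, g(6.25) = 57.375, g(6.75) = 68.875, g(7.5) = 88.
Sum = Σ Δu_i · g(u_i).
Sum = 276.375.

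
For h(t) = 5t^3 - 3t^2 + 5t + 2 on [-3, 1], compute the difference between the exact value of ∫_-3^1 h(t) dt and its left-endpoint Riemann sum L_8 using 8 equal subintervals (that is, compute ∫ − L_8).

Exact integral: ∫_-3^1 h(t) dt = -140.
L_8 = -189.
Error = -140 − (-189) = 49.

49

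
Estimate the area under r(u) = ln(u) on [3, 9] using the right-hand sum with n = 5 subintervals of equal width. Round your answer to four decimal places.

Δu = (9 − 3)/5 = 1.2.
Right endpoints: 4.2, 5.4, 6.6, 7.8, 9.
r(4.2) ≈ 1.4351, r(5.4) ≈ 1.6864, r(6.6) ≈ 1.8871, r(7.8) ≈ 2.0541, r(9) ≈ 2.1972.
Sum = Δu · [r(4.2) + r(5.4) + r(6.6) + r(7.8) + r(9)].
Sum ≈ 11.1119.

11.1119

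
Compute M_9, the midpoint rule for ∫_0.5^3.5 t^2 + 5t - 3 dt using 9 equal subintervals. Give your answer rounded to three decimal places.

35.222

Δt = (3.5 − 0.5)/9 = 1/3.
Midpoints: 2/3, 1, 4/3, 5/3, 2, 7/3, 8/3, 3, 10/3.
f(2/3) = 7/9, f(1) = 3, f(4/3) = 49/9, f(5/3) = 73/9, f(2) = 11, f(7/3) = 127/9, f(8/3) = 157/9, f(3) = 21, f(10/3) = 223/9.
Sum = Δt · [f(2/3) + f(1) + f(4/3) + ...].
Sum ≈ 35.222.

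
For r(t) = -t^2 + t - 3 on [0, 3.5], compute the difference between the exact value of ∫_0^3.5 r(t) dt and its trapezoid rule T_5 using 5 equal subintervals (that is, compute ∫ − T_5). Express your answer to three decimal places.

0.286

Exact integral: ∫_0^3.5 r(t) dt ≈ -18.66667.
T_5 = -18.9525.
Error ≈ -18.66667 − (-18.9525) ≈ 0.286.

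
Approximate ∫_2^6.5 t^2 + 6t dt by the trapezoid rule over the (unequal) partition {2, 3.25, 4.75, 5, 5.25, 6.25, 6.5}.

204.6875

Subinterval widths: 1.25, 1.5, 0.25, 0.25, 1, 0.25.
f(2) = 16, f(3.25) = 30.0625, f(4.75) = 51.0625, f(5) = 55, f(5.25) = 59.0625, f(6.25) = 76.5625, f(6.5) = 81.25.
On each subinterval the trapezoid contributes (Δt_i/2)·[f(t_{i-1}) + f(t_i)].
Sum = 204.6875.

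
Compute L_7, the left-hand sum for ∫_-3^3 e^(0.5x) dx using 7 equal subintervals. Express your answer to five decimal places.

6.82199

Δx = (3 − (-3))/7 = 6/7.
Left endpoints: -3, -15/7, -9/7, -3/7, 3/7, 9/7, 15/7.
f(-3) ≈ 0.22313, f(-15/7) ≈ 0.34252, f(-9/7) ≈ 0.52579, f(-3/7) ≈ 0.80712, f(3/7) ≈ 1.23898, f(9/7) ≈ 1.90191, f(15/7) ≈ 2.91955.
Sum = Δx · [f(-3) + f(-15/7) + f(-9/7) + ...].
Sum ≈ 6.82199.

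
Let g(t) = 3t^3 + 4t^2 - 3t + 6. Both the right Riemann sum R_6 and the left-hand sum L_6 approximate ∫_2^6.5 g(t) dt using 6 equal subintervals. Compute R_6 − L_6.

R_6 = 2022.01171875.
L_6 = 1317.48046875.
R_6 − L_6 = 704.53125.

704.53125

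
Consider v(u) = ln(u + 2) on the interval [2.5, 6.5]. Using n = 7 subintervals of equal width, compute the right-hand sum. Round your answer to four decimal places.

Δu = (6.5 − 2.5)/7 = 4/7.
Right endpoints: 43/14, 51/14, 59/14, 67/14, 75/14, 83/14, 6.5.
v(43/14) ≈ 1.6236, v(51/14) ≈ 1.7304, v(59/14) ≈ 1.8269, v(67/14) ≈ 1.9148, v(75/14) ≈ 1.9957, v(83/14) ≈ 2.0705, v(6.5) ≈ 2.1401.
Sum = Δu · [v(43/14) + v(51/14) + v(59/14) + ...].
Sum ≈ 7.6011.

7.6011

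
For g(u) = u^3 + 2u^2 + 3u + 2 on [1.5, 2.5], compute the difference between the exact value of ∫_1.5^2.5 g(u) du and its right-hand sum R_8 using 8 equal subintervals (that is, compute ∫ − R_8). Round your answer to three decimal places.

-1.474

Exact integral: ∫_1.5^2.5 g(u) du ≈ 24.66667.
R_8 = 26.140625.
Error ≈ 24.66667 − 26.140625 ≈ -1.474.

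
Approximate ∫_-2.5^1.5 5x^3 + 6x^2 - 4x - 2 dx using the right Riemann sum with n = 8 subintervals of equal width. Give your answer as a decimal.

Δx = (1.5 − (-2.5))/8 = 0.5.
Right endpoints: -2, -1.5, -1, -0.5, 0, 0.5, 1, 1.5.
f(-2) = -10, f(-1.5) = 0.625, f(-1) = 3, f(-0.5) = 0.875, f(0) = -2, f(0.5) = -1.875, f(1) = 5, f(1.5) = 22.375.
Sum = Δx · [f(-2) + f(-1.5) + f(-1) + ...].
Sum = 9.

9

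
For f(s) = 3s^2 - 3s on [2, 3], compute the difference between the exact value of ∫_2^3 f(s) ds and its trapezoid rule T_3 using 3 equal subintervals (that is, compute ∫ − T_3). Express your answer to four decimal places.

-0.0556

Exact integral: ∫_2^3 f(s) ds = 11.5.
T_3 ≈ 11.555556.
Error ≈ 11.5 − 11.555556 ≈ -0.0556.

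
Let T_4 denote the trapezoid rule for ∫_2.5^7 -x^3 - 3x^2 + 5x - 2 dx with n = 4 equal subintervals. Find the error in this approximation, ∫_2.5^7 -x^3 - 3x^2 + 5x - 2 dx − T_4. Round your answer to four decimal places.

16.3740

Exact integral: ∫_2.5^7 f(x) dx = -819.984375.
T_4 ≈ -836.358398.
Error ≈ -819.984375 − (-836.358398) ≈ 16.3740.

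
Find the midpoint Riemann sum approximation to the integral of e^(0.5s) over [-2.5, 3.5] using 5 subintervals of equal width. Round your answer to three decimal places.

10.774

Δs = (3.5 − (-2.5))/5 = 1.2.
Midpoints: -1.9, -0.7, 0.5, 1.7, 2.9.
f(-1.9) ≈ 0.387, f(-0.7) ≈ 0.705, f(0.5) ≈ 1.284, f(1.7) ≈ 2.340, f(2.9) ≈ 4.263.
Sum = Δs · [f(-1.9) + f(-0.7) + f(0.5) + f(1.7) + f(2.9)].
Sum ≈ 10.774.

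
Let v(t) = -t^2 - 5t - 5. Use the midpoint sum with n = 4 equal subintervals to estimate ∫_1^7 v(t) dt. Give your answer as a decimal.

Δt = (7 − 1)/4 = 1.5.
Midpoints: 1.75, 3.25, 4.75, 6.25.
v(1.75) = -16.8125, v(3.25) = -31.8125, v(4.75) = -51.3125, v(6.25) = -75.3125.
Sum = Δt · [v(1.75) + v(3.25) + v(4.75) + v(6.25)].
Sum = -262.875.

-262.875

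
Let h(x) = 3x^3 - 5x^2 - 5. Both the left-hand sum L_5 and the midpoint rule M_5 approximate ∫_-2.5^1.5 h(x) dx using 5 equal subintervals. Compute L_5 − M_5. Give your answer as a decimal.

-36.88

L_5 = -112.02.
M_5 = -75.14.
L_5 − M_5 = -36.88.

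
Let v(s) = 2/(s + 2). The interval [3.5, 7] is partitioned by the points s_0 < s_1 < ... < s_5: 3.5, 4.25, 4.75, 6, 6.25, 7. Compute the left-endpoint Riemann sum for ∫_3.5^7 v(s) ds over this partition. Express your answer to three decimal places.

Subinterval widths: 0.75, 0.5, 1.25, 0.25, 0.75.
Left endpoints: 3.5, 4.25, 4.75, 6, 6.25.
v(3.5) = 4/11, v(4.25) = 0.32, v(4.75) = 8/27, v(6) = 0.25, v(6.25) = 8/33.
Sum = Σ Δs_i · v(s_i).
Sum ≈ 1.047.

1.047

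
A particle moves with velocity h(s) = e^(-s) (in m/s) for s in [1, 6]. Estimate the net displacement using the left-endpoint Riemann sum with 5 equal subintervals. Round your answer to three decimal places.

Δs = (6 − 1)/5 = 1.
Left endpoints: 1, 2, 3, 4, 5.
h(1) ≈ 0.368, h(2) ≈ 0.135, h(3) ≈ 0.050, h(4) ≈ 0.018, h(5) ≈ 0.007.
Sum = Δs · [h(1) + h(2) + h(3) + h(4) + h(5)].
Sum ≈ 0.578.

0.578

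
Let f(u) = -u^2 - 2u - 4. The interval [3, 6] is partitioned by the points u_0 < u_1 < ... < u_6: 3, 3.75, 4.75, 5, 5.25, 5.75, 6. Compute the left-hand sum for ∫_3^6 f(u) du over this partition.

-91.75

Subinterval widths: 0.75, 1, 0.25, 0.25, 0.5, 0.25.
Left endpoints: 3, 3.75, 4.75, 5, 5.25, 5.75.
f(3) = -19, f(3.75) = -25.5625, f(4.75) = -36.0625, f(5) = -39, f(5.25) = -42.0625, f(5.75) = -48.5625.
Sum = Σ Δu_i · f(u_i).
Sum = -91.75.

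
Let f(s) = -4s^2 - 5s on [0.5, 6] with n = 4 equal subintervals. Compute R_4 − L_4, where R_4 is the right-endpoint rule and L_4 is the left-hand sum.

-234.4375

R_4 = -501.359375.
L_4 = -266.921875.
R_4 − L_4 = -234.4375.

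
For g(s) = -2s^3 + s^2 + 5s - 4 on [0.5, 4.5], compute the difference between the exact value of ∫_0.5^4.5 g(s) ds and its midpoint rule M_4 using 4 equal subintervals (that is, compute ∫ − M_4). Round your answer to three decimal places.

Exact integral: ∫_0.5^4.5 g(s) ds ≈ -140.66667.
M_4 = -136.
Error ≈ -140.66667 − (-136) ≈ -4.667.

-4.667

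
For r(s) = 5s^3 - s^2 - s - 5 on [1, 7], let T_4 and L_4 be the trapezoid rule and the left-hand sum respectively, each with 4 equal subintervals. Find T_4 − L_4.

T_4 = 2964.75.
L_4 = 1722.75.
T_4 − L_4 = 1242.

1242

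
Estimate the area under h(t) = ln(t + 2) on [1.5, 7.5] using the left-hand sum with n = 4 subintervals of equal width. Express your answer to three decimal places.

Δt = (7.5 − 1.5)/4 = 1.5.
Left endpoints: 1.5, 3, 4.5, 6.
h(1.5) ≈ 1.253, h(3) ≈ 1.609, h(4.5) ≈ 1.872, h(6) ≈ 2.079.
Sum = Δt · [h(1.5) + h(3) + h(4.5) + h(6)].
Sum ≈ 10.220.

10.220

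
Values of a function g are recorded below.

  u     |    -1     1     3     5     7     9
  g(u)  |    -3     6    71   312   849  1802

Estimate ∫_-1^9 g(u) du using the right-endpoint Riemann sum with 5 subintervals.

Δu = 2.
Sum = 2·[6 + 71 + 312 + 849 + 1802] = 6080.

6080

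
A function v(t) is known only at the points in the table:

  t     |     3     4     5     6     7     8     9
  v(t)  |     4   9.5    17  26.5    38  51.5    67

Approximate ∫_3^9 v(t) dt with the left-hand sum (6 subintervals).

Δt = 1.
Sum = 1·[4 + 9.5 + 17 + 26.5 + 38 + 51.5] = 146.5.

146.5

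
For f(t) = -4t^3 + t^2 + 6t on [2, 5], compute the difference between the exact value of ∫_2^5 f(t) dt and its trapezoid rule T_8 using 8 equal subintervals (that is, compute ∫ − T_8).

2.8828125

Exact integral: ∫_2^5 f(t) dt = -507.
T_8 = -509.8828125.
Error = -507 − (-509.8828125) = 2.8828125.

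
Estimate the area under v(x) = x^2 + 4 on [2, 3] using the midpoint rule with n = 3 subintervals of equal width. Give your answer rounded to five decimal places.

Δx = (3 − 2)/3 = 1/3.
Midpoints: 13/6, 2.5, 17/6.
v(13/6) = 313/36, v(2.5) = 10.25, v(17/6) = 433/36.
Sum = Δx · [v(13/6) + v(2.5) + v(17/6)].
Sum ≈ 10.32407.

10.32407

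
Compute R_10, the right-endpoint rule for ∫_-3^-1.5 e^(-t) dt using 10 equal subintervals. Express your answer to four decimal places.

14.4628

Δt = (-1.5 − (-3))/10 = 0.15.
Right endpoints: -2.85, -2.7, -2.55, -2.4, -2.25, -2.1, -1.95, -1.8, -1.65, -1.5.
f(-2.85) ≈ 17.2878, f(-2.7) ≈ 14.8797, f(-2.55) ≈ 12.8071, f(-2.4) ≈ 11.0232, f(-2.25) ≈ 9.4877, f(-2.1) ≈ 8.1662, f(-1.95) ≈ 7.0287, f(-1.8) ≈ 6.0496, f(-1.65) ≈ 5.2070, f(-1.5) ≈ 4.4817.
Sum = Δt · [f(-2.85) + f(-2.7) + f(-2.55) + ...].
Sum ≈ 14.4628.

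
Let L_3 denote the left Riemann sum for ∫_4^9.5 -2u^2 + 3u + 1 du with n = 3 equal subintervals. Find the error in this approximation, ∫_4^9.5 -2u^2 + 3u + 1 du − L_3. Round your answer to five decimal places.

Exact integral: ∫_4^9.5 f(u) du ≈ -412.0416667.
L_3 ≈ -297.2037037.
Error ≈ -412.0416667 − (-297.2037037) ≈ -114.83796.

-114.83796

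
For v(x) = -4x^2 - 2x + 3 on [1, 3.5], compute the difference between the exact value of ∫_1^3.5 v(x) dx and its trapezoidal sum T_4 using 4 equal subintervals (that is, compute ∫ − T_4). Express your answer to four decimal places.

Exact integral: ∫_1^3.5 v(x) dx ≈ -59.583333.
T_4 = -60.234375.
Error ≈ -59.583333 − (-60.234375) ≈ 0.6510.

0.6510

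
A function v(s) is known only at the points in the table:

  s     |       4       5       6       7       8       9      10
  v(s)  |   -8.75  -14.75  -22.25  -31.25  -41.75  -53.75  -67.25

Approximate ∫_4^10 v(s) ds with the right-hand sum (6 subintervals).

-231

Δs = 1.
Sum = 1·[(-14.75) + (-22.25) + (-31.25) + (-41.75) + (-53.75) + (-67.25)] = -231.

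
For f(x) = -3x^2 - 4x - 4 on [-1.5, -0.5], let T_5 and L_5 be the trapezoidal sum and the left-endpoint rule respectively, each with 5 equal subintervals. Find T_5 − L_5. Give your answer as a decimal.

T_5 = -3.27.
L_5 = -3.47.
T_5 − L_5 = 0.2.

0.2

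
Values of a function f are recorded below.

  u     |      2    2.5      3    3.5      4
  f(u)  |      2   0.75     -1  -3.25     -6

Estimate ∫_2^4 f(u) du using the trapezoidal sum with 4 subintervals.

-2.75

Δu = 0.5.
T_4 = (0.5/2)·[2 + 2·0.75 + 2·(-1) + 2·(-3.25) + (-6)] = -2.75.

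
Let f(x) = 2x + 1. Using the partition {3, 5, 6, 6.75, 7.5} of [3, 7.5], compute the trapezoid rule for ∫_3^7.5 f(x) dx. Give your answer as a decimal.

51.75

Subinterval widths: 2, 1, 0.75, 0.75.
f(3) = 7, f(5) = 11, f(6) = 13, f(6.75) = 14.5, f(7.5) = 16.
On each subinterval the trapezoid contributes (Δx_i/2)·[f(x_{i-1}) + f(x_i)].
Sum = 51.75.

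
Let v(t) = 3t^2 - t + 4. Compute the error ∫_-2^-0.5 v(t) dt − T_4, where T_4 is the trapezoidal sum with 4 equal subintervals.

-0.10546875

Exact integral: ∫_-2^-0.5 v(t) dt = 15.75.
T_4 = 15.85546875.
Error = 15.75 − 15.85546875 = -0.10546875.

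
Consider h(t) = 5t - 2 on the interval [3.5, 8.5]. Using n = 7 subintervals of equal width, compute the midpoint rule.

Δt = (8.5 − 3.5)/7 = 5/7.
Midpoints: 27/7, 32/7, 37/7, 6, 47/7, 52/7, 57/7.
h(27/7) = 121/7, h(32/7) = 146/7, h(37/7) = 171/7, h(6) = 28, h(47/7) = 221/7, h(52/7) = 246/7, h(57/7) = 271/7.
Sum = Δt · [h(27/7) + h(32/7) + h(37/7) + ...].
Sum = 140.

140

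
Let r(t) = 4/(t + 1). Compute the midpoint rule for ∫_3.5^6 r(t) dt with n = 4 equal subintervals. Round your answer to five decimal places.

1.76545

Δt = (6 − 3.5)/4 = 0.625.
Midpoints: 3.8125, 4.4375, 5.0625, 5.6875.
r(3.8125) = 64/77, r(4.4375) = 64/87, r(5.0625) = 64/97, r(5.6875) = 64/107.
Sum = Δt · [r(3.8125) + r(4.4375) + r(5.0625) + r(5.6875)].
Sum ≈ 1.76545.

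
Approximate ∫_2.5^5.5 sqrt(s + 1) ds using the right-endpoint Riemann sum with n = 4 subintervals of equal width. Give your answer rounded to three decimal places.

Δs = (5.5 − 2.5)/4 = 0.75.
Right endpoints: 3.25, 4, 4.75, 5.5.
f(3.25) ≈ 2.062, f(4) ≈ 2.236, f(4.75) ≈ 2.398, f(5.5) ≈ 2.550.
Sum = Δs · [f(3.25) + f(4) + f(4.75) + f(5.5)].
Sum ≈ 6.934.

6.934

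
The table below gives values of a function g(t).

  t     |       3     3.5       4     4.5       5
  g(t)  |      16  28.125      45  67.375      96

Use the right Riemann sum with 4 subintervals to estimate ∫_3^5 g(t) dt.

Δt = 0.5.
Sum = 0.5·[28.125 + 45 + 67.375 + 96] = 118.25.

118.25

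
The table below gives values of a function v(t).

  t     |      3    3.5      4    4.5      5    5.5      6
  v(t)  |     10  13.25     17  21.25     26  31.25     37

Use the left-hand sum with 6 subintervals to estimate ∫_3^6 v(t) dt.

59.375

Δt = 0.5.
Sum = 0.5·[10 + 13.25 + 17 + 21.25 + 26 + 31.25] = 59.375.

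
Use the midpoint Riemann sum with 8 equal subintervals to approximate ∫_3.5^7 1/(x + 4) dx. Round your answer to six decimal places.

0.382916

Δx = (7 − 3.5)/8 = 0.4375.
Midpoints: 3.71875, 4.15625, 4.59375, 5.03125, 5.46875, 5.90625, 6.34375, 6.78125.
f(3.71875) = 32/247, f(4.15625) = 32/261, f(4.59375) = 32/275, f(5.03125) = 32/289, f(5.46875) = 32/303, f(5.90625) = 32/317, f(6.34375) = 32/331, f(6.78125) = 32/345.
Sum = Δx · [f(3.71875) + f(4.15625) + f(4.59375) + ...].
Sum ≈ 0.382916.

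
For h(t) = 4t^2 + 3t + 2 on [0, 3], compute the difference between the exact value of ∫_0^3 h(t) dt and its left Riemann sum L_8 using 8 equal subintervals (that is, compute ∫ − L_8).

Exact integral: ∫_0^3 h(t) dt = 55.5.
L_8 = 47.34375.
Error = 55.5 − 47.34375 = 8.15625.

8.15625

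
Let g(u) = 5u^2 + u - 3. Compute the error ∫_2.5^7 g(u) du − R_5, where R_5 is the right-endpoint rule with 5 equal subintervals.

-101.25

Exact integral: ∫_2.5^7 g(u) du = 553.5.
R_5 = 654.75.
Error = 553.5 − 654.75 = -101.25.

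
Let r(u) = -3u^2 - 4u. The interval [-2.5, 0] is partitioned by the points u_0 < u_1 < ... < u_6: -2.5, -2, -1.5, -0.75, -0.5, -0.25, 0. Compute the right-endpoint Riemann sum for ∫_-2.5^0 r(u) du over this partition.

Subinterval widths: 0.5, 0.5, 0.75, 0.25, 0.25, 0.25.
Right endpoints: -2, -1.5, -0.75, -0.5, -0.25, 0.
r(-2) = -4, r(-1.5) = -0.75, r(-0.75) = 1.3125, r(-0.5) = 1.25, r(-0.25) = 0.8125, r(0) = 0.
Sum = Σ Δu_i · r(u_i).
Sum = -0.875.

-0.875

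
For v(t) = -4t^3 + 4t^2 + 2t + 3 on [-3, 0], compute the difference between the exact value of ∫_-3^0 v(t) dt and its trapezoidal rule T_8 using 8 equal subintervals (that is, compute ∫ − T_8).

-1.546875

Exact integral: ∫_-3^0 v(t) dt = 117.
T_8 = 118.546875.
Error = 117 − 118.546875 = -1.546875.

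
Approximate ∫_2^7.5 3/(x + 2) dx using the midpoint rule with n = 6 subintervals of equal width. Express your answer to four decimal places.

Δx = (7.5 − 2)/6 = 11/12.
Midpoints: 59/24, 3.375, 103/24, 125/24, 6.125, 169/24.
f(59/24) = 72/107, f(3.375) = 24/43, f(103/24) = 72/151, f(125/24) = 72/173, f(6.125) = 24/65, f(169/24) = 72/217.
Sum = Δx · [f(59/24) + f(3.375) + f(103/24) + ...].
Sum ≈ 2.5896.

2.5896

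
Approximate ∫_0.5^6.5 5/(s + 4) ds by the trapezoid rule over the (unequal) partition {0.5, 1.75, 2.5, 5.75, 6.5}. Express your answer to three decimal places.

Subinterval widths: 1.25, 0.75, 3.25, 0.75.
f(0.5) = 10/9, f(1.75) = 20/23, f(2.5) = 10/13, f(5.75) = 20/39, f(6.5) = 10/21.
On each subinterval the trapezoid contributes (Δs_i/2)·[f(s_{i-1}) + f(s_i)].
Sum ≈ 4.307.

4.307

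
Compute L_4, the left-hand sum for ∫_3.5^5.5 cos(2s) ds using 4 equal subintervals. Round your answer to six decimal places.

-0.570900

Δs = (5.5 − 3.5)/4 = 0.5.
Left endpoints: 3.5, 4, 4.5, 5.
f(3.5) ≈ 0.753902, f(4) ≈ -0.145500, f(4.5) ≈ -0.911130, f(5) ≈ -0.839072.
Sum = Δs · [f(3.5) + f(4) + f(4.5) + f(5)].
Sum ≈ -0.570900.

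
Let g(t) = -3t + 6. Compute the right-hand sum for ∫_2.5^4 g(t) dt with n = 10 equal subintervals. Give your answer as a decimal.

Δt = (4 − 2.5)/10 = 0.15.
Right endpoints: 2.65, 2.8, 2.95, 3.1, 3.25, 3.4, 3.55, 3.7, 3.85, 4.
g(2.65) = -1.95, g(2.8) = -2.4, g(2.95) = -2.85, g(3.1) = -3.3, g(3.25) = -3.75, g(3.4) = -4.2, g(3.55) = -4.65, g(3.7) = -5.1, g(3.85) = -5.55, g(4) = -6.
Sum = Δt · [g(2.65) + g(2.8) + g(2.95) + ...].
Sum = -5.9625.

-5.9625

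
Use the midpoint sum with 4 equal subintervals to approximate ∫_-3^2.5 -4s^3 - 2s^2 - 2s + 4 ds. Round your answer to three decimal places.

Δs = (2.5 − (-3))/4 = 1.375.
Midpoints: -2.3125, -0.9375, 0.4375, 1.8125.
f(-2.3125) = 48533/1024, f(-0.9375) = 7591/1024, f(0.4375) = 2465/1024, f(1.8125) = -30733/1024.
Sum = Δs · [f(-2.3125) + f(-0.9375) + f(0.4375) + f(1.8125)].
Sum ≈ 37.404.

37.404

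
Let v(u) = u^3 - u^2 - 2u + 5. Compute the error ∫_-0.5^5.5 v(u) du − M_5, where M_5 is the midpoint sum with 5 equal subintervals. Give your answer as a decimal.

Exact integral: ∫_-0.5^5.5 v(u) du = 173.25.
M_5 = 168.57.
Error = 173.25 − 168.57 = 4.68.

4.68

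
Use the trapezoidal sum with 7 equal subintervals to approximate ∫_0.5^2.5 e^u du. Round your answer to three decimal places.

10.605

Δu = (2.5 − 0.5)/7 = 2/7.
f(0.5) ≈ 1.649, f(11/14) ≈ 2.194, f(15/14) ≈ 2.920, f(19/14) ≈ 3.885, f(23/14) ≈ 5.170, f(27/14) ≈ 6.880, f(31/14) ≈ 9.155, f(2.5) ≈ 12.182.
T_7 = (Δu/2)·[f(u_0) + 2f(u_1) + ... + 2f(u_{6}) + f(u_7)].
Sum ≈ 10.605.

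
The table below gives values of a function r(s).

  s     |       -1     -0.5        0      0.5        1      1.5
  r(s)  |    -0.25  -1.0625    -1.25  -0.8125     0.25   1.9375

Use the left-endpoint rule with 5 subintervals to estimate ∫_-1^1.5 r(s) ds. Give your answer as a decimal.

Δs = 0.5.
Sum = 0.5·[(-0.25) + (-1.0625) + (-1.25) + (-0.8125) + 0.25] = -1.5625.

-1.5625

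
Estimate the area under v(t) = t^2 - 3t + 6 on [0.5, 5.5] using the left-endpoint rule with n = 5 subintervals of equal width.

Δt = (5.5 − 0.5)/5 = 1.
Left endpoints: 0.5, 1.5, 2.5, 3.5, 4.5.
v(0.5) = 4.75, v(1.5) = 3.75, v(2.5) = 4.75, v(3.5) = 7.75, v(4.5) = 12.75.
Sum = Δt · [v(0.5) + v(1.5) + v(2.5) + v(3.5) + v(4.5)].
Sum = 33.75.

33.75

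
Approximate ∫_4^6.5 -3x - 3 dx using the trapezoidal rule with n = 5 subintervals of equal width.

Δx = (6.5 − 4)/5 = 0.5.
f(4) = -15, f(4.5) = -16.5, f(5) = -18, f(5.5) = -19.5, f(6) = -21, f(6.5) = -22.5.
T_5 = (Δx/2)·[f(x_0) + 2f(x_1) + ... + 2f(x_{4}) + f(x_5)].
Sum = -46.875.

-46.875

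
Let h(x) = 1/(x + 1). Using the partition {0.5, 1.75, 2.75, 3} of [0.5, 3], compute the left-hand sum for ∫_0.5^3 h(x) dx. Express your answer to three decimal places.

Subinterval widths: 1.25, 1, 0.25.
Left endpoints: 0.5, 1.75, 2.75.
h(0.5) = 2/3, h(1.75) = 4/11, h(2.75) = 4/15.
Sum = Σ Δx_i · h(x_i).
Sum ≈ 1.264.

1.264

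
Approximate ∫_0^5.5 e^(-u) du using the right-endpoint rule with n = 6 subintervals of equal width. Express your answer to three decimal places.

0.608

Δu = (5.5 − 0)/6 = 11/12.
Right endpoints: 11/12, 11/6, 2.75, 11/3, 55/12, 5.5.
f(11/12) ≈ 0.400, f(11/6) ≈ 0.160, f(2.75) ≈ 0.064, f(11/3) ≈ 0.026, f(55/12) ≈ 0.010, f(5.5) ≈ 0.004.
Sum = Δu · [f(11/12) + f(11/6) + f(2.75) + ...].
Sum ≈ 0.608.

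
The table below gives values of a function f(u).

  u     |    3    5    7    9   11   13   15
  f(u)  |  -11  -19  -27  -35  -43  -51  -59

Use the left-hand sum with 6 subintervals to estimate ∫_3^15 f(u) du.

Δu = 2.
Sum = 2·[(-11) + (-19) + (-27) + (-35) + (-43) + (-51)] = -372.

-372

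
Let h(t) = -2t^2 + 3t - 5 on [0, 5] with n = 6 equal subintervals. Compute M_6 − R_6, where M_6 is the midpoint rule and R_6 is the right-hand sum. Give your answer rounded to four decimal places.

M_6 ≈ -70.254630.
R_6 ≈ -86.574074.
M_6 − R_6 ≈ 16.3194.

16.3194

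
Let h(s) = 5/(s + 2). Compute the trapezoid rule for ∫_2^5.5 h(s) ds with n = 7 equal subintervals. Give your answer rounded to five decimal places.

Δs = (5.5 − 2)/7 = 0.5.
h(2) = 1.25, h(2.5) = 10/9, h(3) = 1, h(3.5) = 10/11, h(4) = 5/6, h(4.5) = 10/13, h(5) = 5/7, h(5.5) = 2/3.
T_7 = (Δs/2)·[h(s_0) + 2h(s_1) + ... + 2h(s_{6}) + h(s_7)].
Sum ≈ 3.14769.

3.14769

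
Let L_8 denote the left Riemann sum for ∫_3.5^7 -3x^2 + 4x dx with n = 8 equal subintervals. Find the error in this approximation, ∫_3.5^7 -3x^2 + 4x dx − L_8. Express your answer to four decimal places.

Exact integral: ∫_3.5^7 f(x) dx = -226.625.
L_8 ≈ -205.905273.
Error ≈ -226.625 − (-205.905273) ≈ -20.7197.

-20.7197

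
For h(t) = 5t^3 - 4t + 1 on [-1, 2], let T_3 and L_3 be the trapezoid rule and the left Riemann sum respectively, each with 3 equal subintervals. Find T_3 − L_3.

16.5

T_3 = 19.5.
L_3 = 3.
T_3 − L_3 = 16.5.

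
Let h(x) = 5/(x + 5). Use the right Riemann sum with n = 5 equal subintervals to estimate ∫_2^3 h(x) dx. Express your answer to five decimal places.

Δx = (3 − 2)/5 = 0.2.
Right endpoints: 2.2, 2.4, 2.6, 2.8, 3.
h(2.2) = 25/36, h(2.4) = 25/37, h(2.6) = 25/38, h(2.8) = 25/39, h(3) = 0.625.
Sum = Δx · [h(2.2) + h(2.4) + h(2.6) + h(2.8) + h(3)].
Sum ≈ 0.65881.

0.65881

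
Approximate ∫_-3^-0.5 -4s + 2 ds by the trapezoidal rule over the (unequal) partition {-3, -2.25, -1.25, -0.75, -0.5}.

Subinterval widths: 0.75, 1, 0.5, 0.25.
f(-3) = 14, f(-2.25) = 11, f(-1.25) = 7, f(-0.75) = 5, f(-0.5) = 4.
On each subinterval the trapezoid contributes (Δs_i/2)·[f(s_{i-1}) + f(s_i)].
Sum = 22.5.

22.5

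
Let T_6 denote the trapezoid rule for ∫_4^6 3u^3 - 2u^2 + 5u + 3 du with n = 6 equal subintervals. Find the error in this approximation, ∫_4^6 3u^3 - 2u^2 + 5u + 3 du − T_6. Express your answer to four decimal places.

Exact integral: ∫_4^6 f(u) du ≈ 734.666667.
T_6 ≈ 736.259259.
Error ≈ 734.666667 − 736.259259 ≈ -1.5926.

-1.5926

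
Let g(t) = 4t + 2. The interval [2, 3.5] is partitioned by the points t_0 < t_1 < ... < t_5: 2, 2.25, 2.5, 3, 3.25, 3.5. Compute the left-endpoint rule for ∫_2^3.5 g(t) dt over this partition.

Subinterval widths: 0.25, 0.25, 0.5, 0.25, 0.25.
Left endpoints: 2, 2.25, 2.5, 3, 3.25.
g(2) = 10, g(2.25) = 11, g(2.5) = 12, g(3) = 14, g(3.25) = 15.
Sum = Σ Δt_i · g(t_i).
Sum = 18.5.

18.5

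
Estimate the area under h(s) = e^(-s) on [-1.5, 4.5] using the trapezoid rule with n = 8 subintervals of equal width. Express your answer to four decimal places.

Δs = (4.5 − (-1.5))/8 = 0.75.
h(-1.5) ≈ 4.4817, h(-0.75) ≈ 2.1170, h(0) ≈ 1.0000, h(0.75) ≈ 0.4724, h(1.5) ≈ 0.2231, h(2.25) ≈ 0.1054, h(3) ≈ 0.0498, h(3.75) ≈ 0.0235, h(4.5) ≈ 0.0111.
T_8 = (Δs/2)·[h(s_0) + 2h(s_1) + ... + 2h(s_{7}) + h(s_8)].
Sum ≈ 4.6782.

4.6782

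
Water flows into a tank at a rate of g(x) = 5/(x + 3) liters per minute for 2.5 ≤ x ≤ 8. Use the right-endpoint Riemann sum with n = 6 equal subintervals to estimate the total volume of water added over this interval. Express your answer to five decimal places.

Δx = (8 − 2.5)/6 = 11/12.
Right endpoints: 41/12, 13/3, 5.25, 37/6, 85/12, 8.
g(41/12) = 60/77, g(13/3) = 15/22, g(5.25) = 20/33, g(37/6) = 6/11, g(85/12) = 60/121, g(8) = 5/11.
Sum = Δx · [g(41/12) + g(13/3) + g(5.25) + ...].
Sum ≈ 3.26605.

3.26605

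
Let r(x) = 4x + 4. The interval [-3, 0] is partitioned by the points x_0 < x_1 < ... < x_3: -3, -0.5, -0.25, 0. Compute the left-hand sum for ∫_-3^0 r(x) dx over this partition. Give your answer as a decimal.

-18.75

Subinterval widths: 2.5, 0.25, 0.25.
Left endpoints: -3, -0.5, -0.25.
r(-3) = -8, r(-0.5) = 2, r(-0.25) = 3.
Sum = Σ Δx_i · r(x_i).
Sum = -18.75.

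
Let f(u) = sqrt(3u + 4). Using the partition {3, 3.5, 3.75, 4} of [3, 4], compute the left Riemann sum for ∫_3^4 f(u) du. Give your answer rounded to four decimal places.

Subinterval widths: 0.5, 0.25, 0.25.
Left endpoints: 3, 3.5, 3.75.
f(3) ≈ 3.6056, f(3.5) ≈ 3.8079, f(3.75) ≈ 3.9051.
Sum = Σ Δu_i · f(u_i).
Sum ≈ 3.7310.

3.7310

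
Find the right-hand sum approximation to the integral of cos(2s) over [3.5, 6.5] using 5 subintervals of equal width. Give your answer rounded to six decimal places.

-0.057784

Δs = (6.5 − 3.5)/5 = 0.6.
Right endpoints: 4.1, 4.7, 5.3, 5.9, 6.5.
f(4.1) ≈ -0.339155, f(4.7) ≈ -0.999693, f(5.3) ≈ -0.385338, f(5.9) ≈ 0.720432, f(6.5) ≈ 0.907447.
Sum = Δs · [f(4.1) + f(4.7) + f(5.3) + f(5.9) + f(6.5)].
Sum ≈ -0.057784.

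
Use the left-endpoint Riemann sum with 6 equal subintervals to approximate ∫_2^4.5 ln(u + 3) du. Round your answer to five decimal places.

Δu = (4.5 − 2)/6 = 5/12.
Left endpoints: 2, 29/12, 17/6, 3.25, 11/3, 49/12.
f(2) ≈ 1.60944, f(29/12) ≈ 1.68948, f(17/6) ≈ 1.76359, f(3.25) ≈ 1.83258, f(11/3) ≈ 1.89712, f(49/12) ≈ 1.95774.
Sum = Δu · [f(2) + f(29/12) + f(17/6) + ...].
Sum ≈ 4.47915.

4.47915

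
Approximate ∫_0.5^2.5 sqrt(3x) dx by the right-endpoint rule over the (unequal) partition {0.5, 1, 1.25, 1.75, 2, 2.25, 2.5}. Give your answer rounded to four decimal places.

Subinterval widths: 0.5, 0.25, 0.5, 0.25, 0.25, 0.25.
Right endpoints: 1, 1.25, 1.75, 2, 2.25, 2.5.
f(1) ≈ 1.7321, f(1.25) ≈ 1.9365, f(1.75) ≈ 2.2913, f(2) ≈ 2.4495, f(2.25) ≈ 2.5981, f(2.5) ≈ 2.7386.
Sum = Σ Δx_i · f(x_i).
Sum ≈ 4.4423.

4.4423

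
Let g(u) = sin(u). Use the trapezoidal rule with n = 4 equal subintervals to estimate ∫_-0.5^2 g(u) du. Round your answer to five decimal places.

Δu = (2 − (-0.5))/4 = 0.625.
g(-0.5) ≈ -0.47943, g(0.125) ≈ 0.12467, g(0.75) ≈ 0.68164, g(1.375) ≈ 0.98089, g(2) ≈ 0.90930.
T_4 = (Δu/2)·[g(u_0) + 2g(u_1) + 2g(u_2) + 2g(u_3) + g(u_4)].
Sum ≈ 1.25134.

1.25134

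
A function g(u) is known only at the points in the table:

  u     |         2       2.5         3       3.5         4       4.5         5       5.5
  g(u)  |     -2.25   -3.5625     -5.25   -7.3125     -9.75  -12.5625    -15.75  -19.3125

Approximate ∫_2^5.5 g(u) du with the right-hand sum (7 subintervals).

-36.75

Δu = 0.5.
Sum = 0.5·[(-3.5625) + (-5.25) + (-7.3125) + (-9.75) + (-12.5625) + (-15.75) + (-19.3125)] = -36.75.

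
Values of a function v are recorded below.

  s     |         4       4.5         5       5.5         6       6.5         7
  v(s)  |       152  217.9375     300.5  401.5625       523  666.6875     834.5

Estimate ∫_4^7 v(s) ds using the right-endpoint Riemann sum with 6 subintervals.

1472.09375

Δs = 0.5.
Sum = 0.5·[217.9375 + 300.5 + 401.5625 + 523 + 666.6875 + 834.5] = 1472.09375.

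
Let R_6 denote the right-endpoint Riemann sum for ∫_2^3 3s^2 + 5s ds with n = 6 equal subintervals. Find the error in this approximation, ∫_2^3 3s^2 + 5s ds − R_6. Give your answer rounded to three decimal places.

-1.681

Exact integral: ∫_2^3 f(s) ds = 31.5.
R_6 ≈ 33.18056.
Error ≈ 31.5 − 33.18056 ≈ -1.681.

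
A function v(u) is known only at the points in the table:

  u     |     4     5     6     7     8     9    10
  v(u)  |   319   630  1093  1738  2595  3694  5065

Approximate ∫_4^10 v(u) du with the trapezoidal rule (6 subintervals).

Δu = 1.
T_6 = (1/2)·[319 + 2·630 + 2·1093 + 2·1738 + 2·2595 + 2·3694 + 5065] = 12442.

12442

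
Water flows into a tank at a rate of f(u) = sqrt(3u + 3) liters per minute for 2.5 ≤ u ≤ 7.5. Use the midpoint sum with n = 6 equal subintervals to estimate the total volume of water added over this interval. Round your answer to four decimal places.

21.0592

Δu = (7.5 − 2.5)/6 = 5/6.
Midpoints: 35/12, 3.75, 55/12, 65/12, 6.25, 85/12.
f(35/12) ≈ 3.4278, f(3.75) ≈ 3.7749, f(55/12) ≈ 4.0927, f(65/12) ≈ 4.3875, f(6.25) ≈ 4.6637, f(85/12) ≈ 4.9244.
Sum = Δu · [f(35/12) + f(3.75) + f(55/12) + ...].
Sum ≈ 21.0592.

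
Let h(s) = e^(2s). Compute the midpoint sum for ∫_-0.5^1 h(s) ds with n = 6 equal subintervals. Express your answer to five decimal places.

Δs = (1 − (-0.5))/6 = 0.25.
Midpoints: -0.375, -0.125, 0.125, 0.375, 0.625, 0.875.
h(-0.375) ≈ 0.47237, h(-0.125) ≈ 0.77880, h(0.125) ≈ 1.28403, h(0.375) ≈ 2.11700, h(0.625) ≈ 3.49034, h(0.875) ≈ 5.75460.
Sum = Δs · [h(-0.375) + h(-0.125) + h(0.125) + ...].
Sum ≈ 3.47428.

3.47428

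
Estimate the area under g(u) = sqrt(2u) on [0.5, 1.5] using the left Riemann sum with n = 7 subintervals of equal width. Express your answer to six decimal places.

Δu = (1.5 − 0.5)/7 = 1/7.
Left endpoints: 0.5, 9/14, 11/14, 13/14, 15/14, 17/14, 19/14.
g(0.5) ≈ 1.000000, g(9/14) ≈ 1.133893, g(11/14) ≈ 1.253566, g(13/14) ≈ 1.362770, g(15/14) ≈ 1.463850, g(17/14) ≈ 1.558387, g(19/14) ≈ 1.647509.
Sum = Δu · [g(0.5) + g(9/14) + g(11/14) + ...].
Sum ≈ 1.345711.

1.345711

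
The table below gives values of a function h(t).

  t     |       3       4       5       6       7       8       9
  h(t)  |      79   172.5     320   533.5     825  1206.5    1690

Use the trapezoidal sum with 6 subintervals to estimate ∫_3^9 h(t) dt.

3942

Δt = 1.
T_6 = (1/2)·[79 + 2·172.5 + 2·320 + 2·533.5 + 2·825 + 2·1206.5 + 1690] = 3942.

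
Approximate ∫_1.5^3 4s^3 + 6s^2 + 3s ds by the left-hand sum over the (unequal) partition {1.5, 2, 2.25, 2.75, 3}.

Subinterval widths: 0.5, 0.25, 0.5, 0.25.
Left endpoints: 1.5, 2, 2.25, 2.75.
f(1.5) = 31.5, f(2) = 62, f(2.25) = 82.6875, f(2.75) = 136.8125.
Sum = Σ Δs_i · f(s_i).
Sum = 106.796875.

106.796875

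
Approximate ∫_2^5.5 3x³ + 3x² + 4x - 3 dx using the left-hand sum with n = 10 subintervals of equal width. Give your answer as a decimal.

777.91984375

Δx = (5.5 − 2)/10 = 0.35.
Left endpoints: 2, 2.35, 2.7, 3.05, 3.4, 3.75, 4.1, 4.45, 4.8, 5.15.
f(2) = 41, f(2.35) = 61.901125, f(2.7) = 88.719, f(3.05) = 122.225375, f(3.4) = 163.192, f(3.75) = 212.390625, f(4.1) = 270.593, f(4.45) = 338.570875, f(4.8) = 417.096, f(5.15) = 506.940125.
Sum = Δx · [f(2) + f(2.35) + f(2.7) + ...].
Sum = 777.91984375.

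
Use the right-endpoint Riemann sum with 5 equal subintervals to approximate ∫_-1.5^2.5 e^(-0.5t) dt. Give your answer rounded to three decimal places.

Δt = (2.5 − (-1.5))/5 = 0.8.
Right endpoints: -0.7, 0.1, 0.9, 1.7, 2.5.
f(-0.7) ≈ 1.419, f(0.1) ≈ 0.951, f(0.9) ≈ 0.638, f(1.7) ≈ 0.427, f(2.5) ≈ 0.287.
Sum = Δt · [f(-0.7) + f(0.1) + f(0.9) + f(1.7) + f(2.5)].
Sum ≈ 2.977.

2.977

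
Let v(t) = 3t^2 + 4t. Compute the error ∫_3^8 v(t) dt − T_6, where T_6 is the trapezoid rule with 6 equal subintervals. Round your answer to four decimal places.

-1.7361

Exact integral: ∫_3^8 v(t) dt = 595.
T_6 ≈ 596.736111.
Error ≈ 595 − 596.736111 ≈ -1.7361.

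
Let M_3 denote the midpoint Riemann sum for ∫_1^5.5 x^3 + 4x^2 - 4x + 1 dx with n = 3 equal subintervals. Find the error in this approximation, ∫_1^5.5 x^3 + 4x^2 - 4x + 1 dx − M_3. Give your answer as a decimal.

Exact integral: ∫_1^5.5 f(x) dx = 395.015625.
M_3 = 383.4140625.
Error = 395.015625 − 383.4140625 = 11.6015625.

11.6015625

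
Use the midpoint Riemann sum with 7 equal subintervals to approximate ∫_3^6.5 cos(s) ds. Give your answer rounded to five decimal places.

Δs = (6.5 − 3)/7 = 0.5.
Midpoints: 3.25, 3.75, 4.25, 4.75, 5.25, 5.75, 6.25.
f(3.25) ≈ -0.99413, f(3.75) ≈ -0.82056, f(4.25) ≈ -0.44609, f(4.75) ≈ 0.03760, f(5.25) ≈ 0.51209, f(5.75) ≈ 0.86119, f(6.25) ≈ 0.99945.
Sum = Δs · [f(3.25) + f(3.75) + f(4.25) + ...].
Sum ≈ 0.07478.

0.07478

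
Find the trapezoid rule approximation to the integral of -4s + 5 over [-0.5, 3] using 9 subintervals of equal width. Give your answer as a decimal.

0

Δs = (3 − (-0.5))/9 = 7/18.
f(-0.5) = 7, f(-1/9) = 49/9, f(5/18) = 35/9, f(2/3) = 7/3, f(19/18) = 7/9, f(13/9) = -7/9, f(11/6) = -7/3, f(20/9) = -35/9, f(47/18) = -49/9, f(3) = -7.
T_9 = (Δs/2)·[f(s_0) + 2f(s_1) + ... + 2f(s_{8}) + f(s_9)].
Sum = 0.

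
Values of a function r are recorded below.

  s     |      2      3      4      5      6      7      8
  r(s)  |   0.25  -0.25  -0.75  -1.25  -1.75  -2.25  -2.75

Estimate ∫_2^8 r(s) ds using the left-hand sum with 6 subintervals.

Δs = 1.
Sum = 1·[0.25 + (-0.25) + (-0.75) + (-1.25) + (-1.75) + (-2.25)] = -6.

-6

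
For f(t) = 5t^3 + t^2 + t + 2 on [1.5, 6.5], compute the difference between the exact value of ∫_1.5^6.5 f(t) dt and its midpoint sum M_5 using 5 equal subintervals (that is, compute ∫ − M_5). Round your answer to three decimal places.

25.417

Exact integral: ∫_1.5^6.5 f(t) dt ≈ 2345.41667.
M_5 = 2320.
Error ≈ 2345.41667 − 2320 ≈ 25.417.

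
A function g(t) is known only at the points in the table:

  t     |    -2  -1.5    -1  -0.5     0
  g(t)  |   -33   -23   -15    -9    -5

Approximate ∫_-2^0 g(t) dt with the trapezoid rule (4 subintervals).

Δt = 0.5.
T_4 = (0.5/2)·[(-33) + 2·(-23) + 2·(-15) + 2·(-9) + (-5)] = -33.

-33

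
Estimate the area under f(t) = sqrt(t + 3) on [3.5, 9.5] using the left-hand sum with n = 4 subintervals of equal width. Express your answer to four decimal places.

17.6652

Δt = (9.5 − 3.5)/4 = 1.5.
Left endpoints: 3.5, 5, 6.5, 8.
f(3.5) ≈ 2.5495, f(5) ≈ 2.8284, f(6.5) ≈ 3.0822, f(8) ≈ 3.3166.
Sum = Δt · [f(3.5) + f(5) + f(6.5) + f(8)].
Sum ≈ 17.6652.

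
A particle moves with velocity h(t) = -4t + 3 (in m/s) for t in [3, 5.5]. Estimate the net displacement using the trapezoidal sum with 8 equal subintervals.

-35

Δt = (5.5 − 3)/8 = 0.3125.
h(3) = -9, h(3.3125) = -10.25, h(3.625) = -11.5, h(3.9375) = -12.75, h(4.25) = -14, h(4.5625) = -15.25, h(4.875) = -16.5, h(5.1875) = -17.75, h(5.5) = -19.
T_8 = (Δt/2)·[h(t_0) + 2h(t_1) + ... + 2h(t_{7}) + h(t_8)].
Sum = -35.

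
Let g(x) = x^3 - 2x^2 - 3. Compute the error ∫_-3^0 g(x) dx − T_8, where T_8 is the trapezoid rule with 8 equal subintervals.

Exact integral: ∫_-3^0 g(x) dx = -47.25.
T_8 = -47.70703125.
Error = -47.25 − (-47.70703125) = 0.45703125.

0.45703125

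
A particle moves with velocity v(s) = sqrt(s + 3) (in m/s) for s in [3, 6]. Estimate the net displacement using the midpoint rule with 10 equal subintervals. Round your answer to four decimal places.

Δs = (6 − 3)/10 = 0.3.
Midpoints: 3.15, 3.45, 3.75, 4.05, 4.35, 4.65, 4.95, 5.25, 5.55, 5.85.
v(3.15) ≈ 2.4799, v(3.45) ≈ 2.5397, v(3.75) ≈ 2.5981, v(4.05) ≈ 2.6552, v(4.35) ≈ 2.7111, v(4.65) ≈ 2.7659, v(4.95) ≈ 2.8196, v(5.25) ≈ 2.8723, v(5.55) ≈ 2.9240, v(5.85) ≈ 2.9749.
Sum = Δs · [v(3.15) + v(3.45) + v(3.75) + ...].
Sum ≈ 8.2022.

8.2022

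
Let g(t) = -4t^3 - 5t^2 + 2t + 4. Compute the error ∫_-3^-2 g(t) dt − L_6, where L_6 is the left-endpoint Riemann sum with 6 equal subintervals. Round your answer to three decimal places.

-4.199

Exact integral: ∫_-3^-2 g(t) dt ≈ 32.33333.
L_6 ≈ 36.53241.
Error ≈ 32.33333 − 36.53241 ≈ -4.199.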